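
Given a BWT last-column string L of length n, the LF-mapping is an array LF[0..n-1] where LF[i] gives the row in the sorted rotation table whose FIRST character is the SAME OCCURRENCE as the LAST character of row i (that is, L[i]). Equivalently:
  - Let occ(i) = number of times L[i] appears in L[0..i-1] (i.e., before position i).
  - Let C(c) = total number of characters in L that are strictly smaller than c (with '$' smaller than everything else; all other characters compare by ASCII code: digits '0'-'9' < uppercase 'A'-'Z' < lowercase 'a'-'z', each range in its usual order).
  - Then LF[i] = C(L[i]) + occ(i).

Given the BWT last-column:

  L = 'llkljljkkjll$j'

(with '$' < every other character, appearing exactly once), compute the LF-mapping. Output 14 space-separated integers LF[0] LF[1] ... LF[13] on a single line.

Char counts: '$':1, 'j':4, 'k':3, 'l':6
C (first-col start): C('$')=0, C('j')=1, C('k')=5, C('l')=8
L[0]='l': occ=0, LF[0]=C('l')+0=8+0=8
L[1]='l': occ=1, LF[1]=C('l')+1=8+1=9
L[2]='k': occ=0, LF[2]=C('k')+0=5+0=5
L[3]='l': occ=2, LF[3]=C('l')+2=8+2=10
L[4]='j': occ=0, LF[4]=C('j')+0=1+0=1
L[5]='l': occ=3, LF[5]=C('l')+3=8+3=11
L[6]='j': occ=1, LF[6]=C('j')+1=1+1=2
L[7]='k': occ=1, LF[7]=C('k')+1=5+1=6
L[8]='k': occ=2, LF[8]=C('k')+2=5+2=7
L[9]='j': occ=2, LF[9]=C('j')+2=1+2=3
L[10]='l': occ=4, LF[10]=C('l')+4=8+4=12
L[11]='l': occ=5, LF[11]=C('l')+5=8+5=13
L[12]='$': occ=0, LF[12]=C('$')+0=0+0=0
L[13]='j': occ=3, LF[13]=C('j')+3=1+3=4

Answer: 8 9 5 10 1 11 2 6 7 3 12 13 0 4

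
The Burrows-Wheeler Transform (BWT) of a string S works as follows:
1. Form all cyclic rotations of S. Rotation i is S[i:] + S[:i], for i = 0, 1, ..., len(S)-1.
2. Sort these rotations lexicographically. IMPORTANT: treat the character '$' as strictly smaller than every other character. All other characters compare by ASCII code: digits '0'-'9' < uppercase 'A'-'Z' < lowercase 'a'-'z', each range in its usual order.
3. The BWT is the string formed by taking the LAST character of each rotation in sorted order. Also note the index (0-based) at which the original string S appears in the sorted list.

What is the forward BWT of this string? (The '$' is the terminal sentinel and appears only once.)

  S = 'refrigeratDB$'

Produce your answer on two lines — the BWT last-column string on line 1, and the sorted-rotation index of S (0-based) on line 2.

Answer: BDtrrgeire$fa
10

Derivation:
All 13 rotations (rotation i = S[i:]+S[:i]):
  rot[0] = refrigeratDB$
  rot[1] = efrigeratDB$r
  rot[2] = frigeratDB$re
  rot[3] = rigeratDB$ref
  rot[4] = igeratDB$refr
  rot[5] = geratDB$refri
  rot[6] = eratDB$refrig
  rot[7] = ratDB$refrige
  rot[8] = atDB$refriger
  rot[9] = tDB$refrigera
  rot[10] = DB$refrigerat
  rot[11] = B$refrigeratD
  rot[12] = $refrigeratDB
Sorted (with $ < everything):
  sorted[0] = $refrigeratDB  (last char: 'B')
  sorted[1] = B$refrigeratD  (last char: 'D')
  sorted[2] = DB$refrigerat  (last char: 't')
  sorted[3] = atDB$refriger  (last char: 'r')
  sorted[4] = efrigeratDB$r  (last char: 'r')
  sorted[5] = eratDB$refrig  (last char: 'g')
  sorted[6] = frigeratDB$re  (last char: 'e')
  sorted[7] = geratDB$refri  (last char: 'i')
  sorted[8] = igeratDB$refr  (last char: 'r')
  sorted[9] = ratDB$refrige  (last char: 'e')
  sorted[10] = refrigeratDB$  (last char: '$')
  sorted[11] = rigeratDB$ref  (last char: 'f')
  sorted[12] = tDB$refrigera  (last char: 'a')
Last column: BDtrrgeire$fa
Original string S is at sorted index 10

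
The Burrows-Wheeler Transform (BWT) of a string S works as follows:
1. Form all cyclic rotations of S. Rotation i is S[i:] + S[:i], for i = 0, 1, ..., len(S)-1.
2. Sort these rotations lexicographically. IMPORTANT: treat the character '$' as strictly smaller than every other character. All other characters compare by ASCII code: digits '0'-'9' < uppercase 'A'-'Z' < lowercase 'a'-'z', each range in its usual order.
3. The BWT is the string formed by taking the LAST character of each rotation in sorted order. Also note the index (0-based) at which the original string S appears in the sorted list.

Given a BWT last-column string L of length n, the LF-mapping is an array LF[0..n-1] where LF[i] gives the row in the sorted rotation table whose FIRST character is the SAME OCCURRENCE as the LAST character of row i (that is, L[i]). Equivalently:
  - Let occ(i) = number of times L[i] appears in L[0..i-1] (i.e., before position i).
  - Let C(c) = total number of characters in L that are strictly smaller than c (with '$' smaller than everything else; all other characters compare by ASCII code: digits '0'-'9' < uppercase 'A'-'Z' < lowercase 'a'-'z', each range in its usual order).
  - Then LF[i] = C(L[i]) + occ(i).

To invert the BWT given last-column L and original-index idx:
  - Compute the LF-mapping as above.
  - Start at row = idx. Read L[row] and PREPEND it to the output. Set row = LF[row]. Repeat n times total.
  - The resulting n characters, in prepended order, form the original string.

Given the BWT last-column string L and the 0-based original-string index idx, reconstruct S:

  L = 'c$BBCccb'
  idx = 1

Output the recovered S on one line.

LF mapping: 5 0 1 2 3 6 7 4
Walk LF starting at row 1, prepending L[row]:
  step 1: row=1, L[1]='$', prepend. Next row=LF[1]=0
  step 2: row=0, L[0]='c', prepend. Next row=LF[0]=5
  step 3: row=5, L[5]='c', prepend. Next row=LF[5]=6
  step 4: row=6, L[6]='c', prepend. Next row=LF[6]=7
  step 5: row=7, L[7]='b', prepend. Next row=LF[7]=4
  step 6: row=4, L[4]='C', prepend. Next row=LF[4]=3
  step 7: row=3, L[3]='B', prepend. Next row=LF[3]=2
  step 8: row=2, L[2]='B', prepend. Next row=LF[2]=1
Reversed output: BBCbccc$

Answer: BBCbccc$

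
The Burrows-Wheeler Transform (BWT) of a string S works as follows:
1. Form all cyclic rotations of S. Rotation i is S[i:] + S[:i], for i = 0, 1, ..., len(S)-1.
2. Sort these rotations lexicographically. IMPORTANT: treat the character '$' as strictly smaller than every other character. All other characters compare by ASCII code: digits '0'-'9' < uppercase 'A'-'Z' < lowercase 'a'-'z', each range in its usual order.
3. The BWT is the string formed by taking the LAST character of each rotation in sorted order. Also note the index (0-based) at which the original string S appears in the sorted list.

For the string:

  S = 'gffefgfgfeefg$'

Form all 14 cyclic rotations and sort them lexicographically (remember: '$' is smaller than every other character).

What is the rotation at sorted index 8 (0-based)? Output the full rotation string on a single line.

Answer: fgfeefg$gffefg

Derivation:
All 14 rotations (rotation i = S[i:]+S[:i]):
  rot[0] = gffefgfgfeefg$
  rot[1] = ffefgfgfeefg$g
  rot[2] = fefgfgfeefg$gf
  rot[3] = efgfgfeefg$gff
  rot[4] = fgfgfeefg$gffe
  rot[5] = gfgfeefg$gffef
  rot[6] = fgfeefg$gffefg
  rot[7] = gfeefg$gffefgf
  rot[8] = feefg$gffefgfg
  rot[9] = eefg$gffefgfgf
  rot[10] = efg$gffefgfgfe
  rot[11] = fg$gffefgfgfee
  rot[12] = g$gffefgfgfeef
  rot[13] = $gffefgfgfeefg
Sorted (with $ < everything):
  sorted[0] = $gffefgfgfeefg
  sorted[1] = eefg$gffefgfgf
  sorted[2] = efg$gffefgfgfe
  sorted[3] = efgfgfeefg$gff
  sorted[4] = feefg$gffefgfg
  sorted[5] = fefgfgfeefg$gf
  sorted[6] = ffefgfgfeefg$g
  sorted[7] = fg$gffefgfgfee
  sorted[8] = fgfeefg$gffefg
  sorted[9] = fgfgfeefg$gffe
  sorted[10] = g$gffefgfgfeef
  sorted[11] = gfeefg$gffefgf
  sorted[12] = gffefgfgfeefg$
  sorted[13] = gfgfeefg$gffef
sorted[8] = fgfeefg$gffefg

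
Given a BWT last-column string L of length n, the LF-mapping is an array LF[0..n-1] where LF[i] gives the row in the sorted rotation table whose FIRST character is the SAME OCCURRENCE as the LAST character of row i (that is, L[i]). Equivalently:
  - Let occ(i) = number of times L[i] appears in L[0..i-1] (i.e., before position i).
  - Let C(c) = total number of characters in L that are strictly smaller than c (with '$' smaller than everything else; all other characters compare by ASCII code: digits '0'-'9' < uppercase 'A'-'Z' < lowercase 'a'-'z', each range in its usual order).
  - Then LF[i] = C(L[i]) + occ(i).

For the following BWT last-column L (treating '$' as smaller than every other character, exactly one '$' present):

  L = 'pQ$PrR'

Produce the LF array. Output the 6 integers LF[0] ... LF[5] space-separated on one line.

Char counts: '$':1, 'P':1, 'Q':1, 'R':1, 'p':1, 'r':1
C (first-col start): C('$')=0, C('P')=1, C('Q')=2, C('R')=3, C('p')=4, C('r')=5
L[0]='p': occ=0, LF[0]=C('p')+0=4+0=4
L[1]='Q': occ=0, LF[1]=C('Q')+0=2+0=2
L[2]='$': occ=0, LF[2]=C('$')+0=0+0=0
L[3]='P': occ=0, LF[3]=C('P')+0=1+0=1
L[4]='r': occ=0, LF[4]=C('r')+0=5+0=5
L[5]='R': occ=0, LF[5]=C('R')+0=3+0=3

Answer: 4 2 0 1 5 3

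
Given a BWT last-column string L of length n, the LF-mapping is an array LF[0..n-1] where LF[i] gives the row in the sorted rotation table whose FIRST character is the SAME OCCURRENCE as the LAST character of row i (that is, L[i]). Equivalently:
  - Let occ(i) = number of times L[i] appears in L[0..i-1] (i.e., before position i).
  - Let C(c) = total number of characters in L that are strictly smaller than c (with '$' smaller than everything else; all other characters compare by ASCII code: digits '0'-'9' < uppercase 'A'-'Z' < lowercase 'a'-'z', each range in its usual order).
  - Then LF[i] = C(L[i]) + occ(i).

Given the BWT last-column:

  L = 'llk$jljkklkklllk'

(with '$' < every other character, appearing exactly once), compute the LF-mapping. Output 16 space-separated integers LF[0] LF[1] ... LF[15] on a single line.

Char counts: '$':1, 'j':2, 'k':6, 'l':7
C (first-col start): C('$')=0, C('j')=1, C('k')=3, C('l')=9
L[0]='l': occ=0, LF[0]=C('l')+0=9+0=9
L[1]='l': occ=1, LF[1]=C('l')+1=9+1=10
L[2]='k': occ=0, LF[2]=C('k')+0=3+0=3
L[3]='$': occ=0, LF[3]=C('$')+0=0+0=0
L[4]='j': occ=0, LF[4]=C('j')+0=1+0=1
L[5]='l': occ=2, LF[5]=C('l')+2=9+2=11
L[6]='j': occ=1, LF[6]=C('j')+1=1+1=2
L[7]='k': occ=1, LF[7]=C('k')+1=3+1=4
L[8]='k': occ=2, LF[8]=C('k')+2=3+2=5
L[9]='l': occ=3, LF[9]=C('l')+3=9+3=12
L[10]='k': occ=3, LF[10]=C('k')+3=3+3=6
L[11]='k': occ=4, LF[11]=C('k')+4=3+4=7
L[12]='l': occ=4, LF[12]=C('l')+4=9+4=13
L[13]='l': occ=5, LF[13]=C('l')+5=9+5=14
L[14]='l': occ=6, LF[14]=C('l')+6=9+6=15
L[15]='k': occ=5, LF[15]=C('k')+5=3+5=8

Answer: 9 10 3 0 1 11 2 4 5 12 6 7 13 14 15 8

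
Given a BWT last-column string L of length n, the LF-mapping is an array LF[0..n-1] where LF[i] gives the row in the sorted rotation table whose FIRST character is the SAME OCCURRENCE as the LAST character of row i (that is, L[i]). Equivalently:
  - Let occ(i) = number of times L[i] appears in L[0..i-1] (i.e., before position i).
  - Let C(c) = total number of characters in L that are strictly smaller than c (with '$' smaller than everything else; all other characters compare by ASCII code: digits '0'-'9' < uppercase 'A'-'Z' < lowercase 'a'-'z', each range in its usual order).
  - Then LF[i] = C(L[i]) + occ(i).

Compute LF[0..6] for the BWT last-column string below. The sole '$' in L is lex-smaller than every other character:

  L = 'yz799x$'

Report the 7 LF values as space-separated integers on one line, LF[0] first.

Char counts: '$':1, '7':1, '9':2, 'x':1, 'y':1, 'z':1
C (first-col start): C('$')=0, C('7')=1, C('9')=2, C('x')=4, C('y')=5, C('z')=6
L[0]='y': occ=0, LF[0]=C('y')+0=5+0=5
L[1]='z': occ=0, LF[1]=C('z')+0=6+0=6
L[2]='7': occ=0, LF[2]=C('7')+0=1+0=1
L[3]='9': occ=0, LF[3]=C('9')+0=2+0=2
L[4]='9': occ=1, LF[4]=C('9')+1=2+1=3
L[5]='x': occ=0, LF[5]=C('x')+0=4+0=4
L[6]='$': occ=0, LF[6]=C('$')+0=0+0=0

Answer: 5 6 1 2 3 4 0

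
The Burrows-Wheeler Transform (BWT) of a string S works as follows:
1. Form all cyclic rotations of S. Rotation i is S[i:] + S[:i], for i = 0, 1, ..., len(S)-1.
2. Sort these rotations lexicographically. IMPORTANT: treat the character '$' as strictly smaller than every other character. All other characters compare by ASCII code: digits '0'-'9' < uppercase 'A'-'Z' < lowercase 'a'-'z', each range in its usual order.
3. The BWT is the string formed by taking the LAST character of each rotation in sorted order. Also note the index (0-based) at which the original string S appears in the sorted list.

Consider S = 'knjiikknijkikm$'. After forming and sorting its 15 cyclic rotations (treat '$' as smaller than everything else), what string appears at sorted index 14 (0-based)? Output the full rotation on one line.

All 15 rotations (rotation i = S[i:]+S[:i]):
  rot[0] = knjiikknijkikm$
  rot[1] = njiikknijkikm$k
  rot[2] = jiikknijkikm$kn
  rot[3] = iikknijkikm$knj
  rot[4] = ikknijkikm$knji
  rot[5] = kknijkikm$knjii
  rot[6] = knijkikm$knjiik
  rot[7] = nijkikm$knjiikk
  rot[8] = ijkikm$knjiikkn
  rot[9] = jkikm$knjiikkni
  rot[10] = kikm$knjiikknij
  rot[11] = ikm$knjiikknijk
  rot[12] = km$knjiikknijki
  rot[13] = m$knjiikknijkik
  rot[14] = $knjiikknijkikm
Sorted (with $ < everything):
  sorted[0] = $knjiikknijkikm
  sorted[1] = iikknijkikm$knj
  sorted[2] = ijkikm$knjiikkn
  sorted[3] = ikknijkikm$knji
  sorted[4] = ikm$knjiikknijk
  sorted[5] = jiikknijkikm$kn
  sorted[6] = jkikm$knjiikkni
  sorted[7] = kikm$knjiikknij
  sorted[8] = kknijkikm$knjii
  sorted[9] = km$knjiikknijki
  sorted[10] = knijkikm$knjiik
  sorted[11] = knjiikknijkikm$
  sorted[12] = m$knjiikknijkik
  sorted[13] = nijkikm$knjiikk
  sorted[14] = njiikknijkikm$k
sorted[14] = njiikknijkikm$k

Answer: njiikknijkikm$k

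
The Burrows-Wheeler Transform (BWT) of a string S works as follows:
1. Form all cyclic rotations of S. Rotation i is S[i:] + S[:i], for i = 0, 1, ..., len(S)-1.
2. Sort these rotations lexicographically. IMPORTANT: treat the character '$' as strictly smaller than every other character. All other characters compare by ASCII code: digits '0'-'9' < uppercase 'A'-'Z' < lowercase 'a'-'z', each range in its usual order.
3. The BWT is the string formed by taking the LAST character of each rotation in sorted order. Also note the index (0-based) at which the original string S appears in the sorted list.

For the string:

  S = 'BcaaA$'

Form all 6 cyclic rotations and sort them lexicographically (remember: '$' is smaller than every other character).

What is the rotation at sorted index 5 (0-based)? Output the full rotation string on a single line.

Answer: caaA$B

Derivation:
All 6 rotations (rotation i = S[i:]+S[:i]):
  rot[0] = BcaaA$
  rot[1] = caaA$B
  rot[2] = aaA$Bc
  rot[3] = aA$Bca
  rot[4] = A$Bcaa
  rot[5] = $BcaaA
Sorted (with $ < everything):
  sorted[0] = $BcaaA
  sorted[1] = A$Bcaa
  sorted[2] = BcaaA$
  sorted[3] = aA$Bca
  sorted[4] = aaA$Bc
  sorted[5] = caaA$B
sorted[5] = caaA$B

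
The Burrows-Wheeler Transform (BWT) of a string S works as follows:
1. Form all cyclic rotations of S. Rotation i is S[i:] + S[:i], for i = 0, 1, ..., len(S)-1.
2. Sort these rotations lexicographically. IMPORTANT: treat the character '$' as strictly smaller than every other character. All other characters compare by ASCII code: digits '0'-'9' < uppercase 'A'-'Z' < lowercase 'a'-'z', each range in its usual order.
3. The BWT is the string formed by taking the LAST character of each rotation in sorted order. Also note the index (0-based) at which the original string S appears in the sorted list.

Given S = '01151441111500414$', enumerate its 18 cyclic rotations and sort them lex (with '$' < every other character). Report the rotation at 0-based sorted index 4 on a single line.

Answer: 1111500414$0115144

Derivation:
All 18 rotations (rotation i = S[i:]+S[:i]):
  rot[0] = 01151441111500414$
  rot[1] = 1151441111500414$0
  rot[2] = 151441111500414$01
  rot[3] = 51441111500414$011
  rot[4] = 1441111500414$0115
  rot[5] = 441111500414$01151
  rot[6] = 41111500414$011514
  rot[7] = 1111500414$0115144
  rot[8] = 111500414$01151441
  rot[9] = 11500414$011514411
  rot[10] = 1500414$0115144111
  rot[11] = 500414$01151441111
  rot[12] = 00414$011514411115
  rot[13] = 0414$0115144111150
  rot[14] = 414$01151441111500
  rot[15] = 14$011514411115004
  rot[16] = 4$0115144111150041
  rot[17] = $01151441111500414
Sorted (with $ < everything):
  sorted[0] = $01151441111500414
  sorted[1] = 00414$011514411115
  sorted[2] = 01151441111500414$
  sorted[3] = 0414$0115144111150
  sorted[4] = 1111500414$0115144
  sorted[5] = 111500414$01151441
  sorted[6] = 11500414$011514411
  sorted[7] = 1151441111500414$0
  sorted[8] = 14$011514411115004
  sorted[9] = 1441111500414$0115
  sorted[10] = 1500414$0115144111
  sorted[11] = 151441111500414$01
  sorted[12] = 4$0115144111150041
  sorted[13] = 41111500414$011514
  sorted[14] = 414$01151441111500
  sorted[15] = 441111500414$01151
  sorted[16] = 500414$01151441111
  sorted[17] = 51441111500414$011
sorted[4] = 1111500414$0115144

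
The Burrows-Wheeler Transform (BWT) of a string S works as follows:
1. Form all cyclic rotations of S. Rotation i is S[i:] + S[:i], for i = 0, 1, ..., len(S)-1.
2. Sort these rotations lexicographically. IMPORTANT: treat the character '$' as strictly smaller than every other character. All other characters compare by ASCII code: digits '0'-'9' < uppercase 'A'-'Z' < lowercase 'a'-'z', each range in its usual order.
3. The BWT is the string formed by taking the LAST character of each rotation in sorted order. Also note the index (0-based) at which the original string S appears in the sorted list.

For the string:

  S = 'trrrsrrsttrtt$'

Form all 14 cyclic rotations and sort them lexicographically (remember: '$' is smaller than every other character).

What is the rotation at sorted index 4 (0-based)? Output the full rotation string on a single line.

All 14 rotations (rotation i = S[i:]+S[:i]):
  rot[0] = trrrsrrsttrtt$
  rot[1] = rrrsrrsttrtt$t
  rot[2] = rrsrrsttrtt$tr
  rot[3] = rsrrsttrtt$trr
  rot[4] = srrsttrtt$trrr
  rot[5] = rrsttrtt$trrrs
  rot[6] = rsttrtt$trrrsr
  rot[7] = sttrtt$trrrsrr
  rot[8] = ttrtt$trrrsrrs
  rot[9] = trtt$trrrsrrst
  rot[10] = rtt$trrrsrrstt
  rot[11] = tt$trrrsrrsttr
  rot[12] = t$trrrsrrsttrt
  rot[13] = $trrrsrrsttrtt
Sorted (with $ < everything):
  sorted[0] = $trrrsrrsttrtt
  sorted[1] = rrrsrrsttrtt$t
  sorted[2] = rrsrrsttrtt$tr
  sorted[3] = rrsttrtt$trrrs
  sorted[4] = rsrrsttrtt$trr
  sorted[5] = rsttrtt$trrrsr
  sorted[6] = rtt$trrrsrrstt
  sorted[7] = srrsttrtt$trrr
  sorted[8] = sttrtt$trrrsrr
  sorted[9] = t$trrrsrrsttrt
  sorted[10] = trrrsrrsttrtt$
  sorted[11] = trtt$trrrsrrst
  sorted[12] = tt$trrrsrrsttr
  sorted[13] = ttrtt$trrrsrrs
sorted[4] = rsrrsttrtt$trr

Answer: rsrrsttrtt$trr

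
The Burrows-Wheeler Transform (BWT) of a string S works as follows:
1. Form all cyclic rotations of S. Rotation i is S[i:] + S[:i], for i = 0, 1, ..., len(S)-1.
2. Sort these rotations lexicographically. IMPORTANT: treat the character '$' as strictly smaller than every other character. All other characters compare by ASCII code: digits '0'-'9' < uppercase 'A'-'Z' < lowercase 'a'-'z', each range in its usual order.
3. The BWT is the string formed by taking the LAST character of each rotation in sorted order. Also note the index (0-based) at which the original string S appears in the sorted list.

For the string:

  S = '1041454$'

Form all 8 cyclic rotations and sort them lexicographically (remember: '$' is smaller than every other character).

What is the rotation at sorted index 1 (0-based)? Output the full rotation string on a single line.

Answer: 041454$1

Derivation:
All 8 rotations (rotation i = S[i:]+S[:i]):
  rot[0] = 1041454$
  rot[1] = 041454$1
  rot[2] = 41454$10
  rot[3] = 1454$104
  rot[4] = 454$1041
  rot[5] = 54$10414
  rot[6] = 4$104145
  rot[7] = $1041454
Sorted (with $ < everything):
  sorted[0] = $1041454
  sorted[1] = 041454$1
  sorted[2] = 1041454$
  sorted[3] = 1454$104
  sorted[4] = 4$104145
  sorted[5] = 41454$10
  sorted[6] = 454$1041
  sorted[7] = 54$10414
sorted[1] = 041454$1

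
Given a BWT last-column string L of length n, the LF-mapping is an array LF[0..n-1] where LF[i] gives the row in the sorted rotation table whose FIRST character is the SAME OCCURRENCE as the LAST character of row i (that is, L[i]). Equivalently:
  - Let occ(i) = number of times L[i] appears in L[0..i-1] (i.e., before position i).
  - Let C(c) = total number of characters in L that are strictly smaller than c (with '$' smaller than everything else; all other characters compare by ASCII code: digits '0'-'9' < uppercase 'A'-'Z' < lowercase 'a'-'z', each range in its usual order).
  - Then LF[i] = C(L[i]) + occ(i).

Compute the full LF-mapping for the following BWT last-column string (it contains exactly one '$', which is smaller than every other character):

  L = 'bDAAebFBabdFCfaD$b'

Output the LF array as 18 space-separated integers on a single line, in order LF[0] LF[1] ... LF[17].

Answer: 11 5 1 2 16 12 7 3 9 13 15 8 4 17 10 6 0 14

Derivation:
Char counts: '$':1, 'A':2, 'B':1, 'C':1, 'D':2, 'F':2, 'a':2, 'b':4, 'd':1, 'e':1, 'f':1
C (first-col start): C('$')=0, C('A')=1, C('B')=3, C('C')=4, C('D')=5, C('F')=7, C('a')=9, C('b')=11, C('d')=15, C('e')=16, C('f')=17
L[0]='b': occ=0, LF[0]=C('b')+0=11+0=11
L[1]='D': occ=0, LF[1]=C('D')+0=5+0=5
L[2]='A': occ=0, LF[2]=C('A')+0=1+0=1
L[3]='A': occ=1, LF[3]=C('A')+1=1+1=2
L[4]='e': occ=0, LF[4]=C('e')+0=16+0=16
L[5]='b': occ=1, LF[5]=C('b')+1=11+1=12
L[6]='F': occ=0, LF[6]=C('F')+0=7+0=7
L[7]='B': occ=0, LF[7]=C('B')+0=3+0=3
L[8]='a': occ=0, LF[8]=C('a')+0=9+0=9
L[9]='b': occ=2, LF[9]=C('b')+2=11+2=13
L[10]='d': occ=0, LF[10]=C('d')+0=15+0=15
L[11]='F': occ=1, LF[11]=C('F')+1=7+1=8
L[12]='C': occ=0, LF[12]=C('C')+0=4+0=4
L[13]='f': occ=0, LF[13]=C('f')+0=17+0=17
L[14]='a': occ=1, LF[14]=C('a')+1=9+1=10
L[15]='D': occ=1, LF[15]=C('D')+1=5+1=6
L[16]='$': occ=0, LF[16]=C('$')+0=0+0=0
L[17]='b': occ=3, LF[17]=C('b')+3=11+3=14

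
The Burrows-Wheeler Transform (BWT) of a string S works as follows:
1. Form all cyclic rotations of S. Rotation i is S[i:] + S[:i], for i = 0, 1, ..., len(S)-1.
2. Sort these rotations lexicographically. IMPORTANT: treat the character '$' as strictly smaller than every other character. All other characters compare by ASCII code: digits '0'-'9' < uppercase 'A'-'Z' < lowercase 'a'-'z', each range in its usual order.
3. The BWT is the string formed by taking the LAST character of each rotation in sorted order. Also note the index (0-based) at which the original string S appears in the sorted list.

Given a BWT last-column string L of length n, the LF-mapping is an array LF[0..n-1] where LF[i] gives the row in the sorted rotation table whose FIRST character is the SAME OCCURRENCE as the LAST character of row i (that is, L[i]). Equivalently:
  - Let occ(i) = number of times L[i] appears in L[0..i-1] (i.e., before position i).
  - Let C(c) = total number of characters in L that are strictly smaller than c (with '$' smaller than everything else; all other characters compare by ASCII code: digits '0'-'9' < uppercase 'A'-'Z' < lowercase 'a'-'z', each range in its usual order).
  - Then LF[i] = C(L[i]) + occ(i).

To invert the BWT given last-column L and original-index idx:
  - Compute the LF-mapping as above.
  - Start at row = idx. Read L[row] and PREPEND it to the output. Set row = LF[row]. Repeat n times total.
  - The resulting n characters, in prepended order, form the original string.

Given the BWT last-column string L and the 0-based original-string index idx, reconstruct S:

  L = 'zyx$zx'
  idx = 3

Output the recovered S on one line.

LF mapping: 4 3 1 0 5 2
Walk LF starting at row 3, prepending L[row]:
  step 1: row=3, L[3]='$', prepend. Next row=LF[3]=0
  step 2: row=0, L[0]='z', prepend. Next row=LF[0]=4
  step 3: row=4, L[4]='z', prepend. Next row=LF[4]=5
  step 4: row=5, L[5]='x', prepend. Next row=LF[5]=2
  step 5: row=2, L[2]='x', prepend. Next row=LF[2]=1
  step 6: row=1, L[1]='y', prepend. Next row=LF[1]=3
Reversed output: yxxzz$

Answer: yxxzz$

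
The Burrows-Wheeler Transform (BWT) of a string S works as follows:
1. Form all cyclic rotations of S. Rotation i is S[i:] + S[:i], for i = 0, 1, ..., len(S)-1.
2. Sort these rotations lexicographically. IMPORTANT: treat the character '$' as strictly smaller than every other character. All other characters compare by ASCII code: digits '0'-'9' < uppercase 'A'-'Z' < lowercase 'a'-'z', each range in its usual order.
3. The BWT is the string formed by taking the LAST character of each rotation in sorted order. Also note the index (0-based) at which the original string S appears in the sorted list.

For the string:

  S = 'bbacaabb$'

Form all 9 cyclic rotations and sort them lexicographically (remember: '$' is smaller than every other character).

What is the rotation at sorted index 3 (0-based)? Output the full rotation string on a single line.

All 9 rotations (rotation i = S[i:]+S[:i]):
  rot[0] = bbacaabb$
  rot[1] = bacaabb$b
  rot[2] = acaabb$bb
  rot[3] = caabb$bba
  rot[4] = aabb$bbac
  rot[5] = abb$bbaca
  rot[6] = bb$bbacaa
  rot[7] = b$bbacaab
  rot[8] = $bbacaabb
Sorted (with $ < everything):
  sorted[0] = $bbacaabb
  sorted[1] = aabb$bbac
  sorted[2] = abb$bbaca
  sorted[3] = acaabb$bb
  sorted[4] = b$bbacaab
  sorted[5] = bacaabb$b
  sorted[6] = bb$bbacaa
  sorted[7] = bbacaabb$
  sorted[8] = caabb$bba
sorted[3] = acaabb$bb

Answer: acaabb$bb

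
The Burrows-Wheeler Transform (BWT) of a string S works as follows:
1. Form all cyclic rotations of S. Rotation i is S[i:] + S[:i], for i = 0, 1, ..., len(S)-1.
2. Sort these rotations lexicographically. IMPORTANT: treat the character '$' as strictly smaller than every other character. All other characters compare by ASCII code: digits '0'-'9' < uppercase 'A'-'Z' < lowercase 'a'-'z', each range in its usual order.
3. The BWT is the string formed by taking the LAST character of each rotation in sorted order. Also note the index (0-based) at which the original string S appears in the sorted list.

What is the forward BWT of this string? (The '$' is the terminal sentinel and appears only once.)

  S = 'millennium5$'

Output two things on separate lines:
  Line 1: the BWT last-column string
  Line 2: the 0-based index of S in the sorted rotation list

All 12 rotations (rotation i = S[i:]+S[:i]):
  rot[0] = millennium5$
  rot[1] = illennium5$m
  rot[2] = llennium5$mi
  rot[3] = lennium5$mil
  rot[4] = ennium5$mill
  rot[5] = nnium5$mille
  rot[6] = nium5$millen
  rot[7] = ium5$millenn
  rot[8] = um5$millenni
  rot[9] = m5$millenniu
  rot[10] = 5$millennium
  rot[11] = $millennium5
Sorted (with $ < everything):
  sorted[0] = $millennium5  (last char: '5')
  sorted[1] = 5$millennium  (last char: 'm')
  sorted[2] = ennium5$mill  (last char: 'l')
  sorted[3] = illennium5$m  (last char: 'm')
  sorted[4] = ium5$millenn  (last char: 'n')
  sorted[5] = lennium5$mil  (last char: 'l')
  sorted[6] = llennium5$mi  (last char: 'i')
  sorted[7] = m5$millenniu  (last char: 'u')
  sorted[8] = millennium5$  (last char: '$')
  sorted[9] = nium5$millen  (last char: 'n')
  sorted[10] = nnium5$mille  (last char: 'e')
  sorted[11] = um5$millenni  (last char: 'i')
Last column: 5mlmnliu$nei
Original string S is at sorted index 8

Answer: 5mlmnliu$nei
8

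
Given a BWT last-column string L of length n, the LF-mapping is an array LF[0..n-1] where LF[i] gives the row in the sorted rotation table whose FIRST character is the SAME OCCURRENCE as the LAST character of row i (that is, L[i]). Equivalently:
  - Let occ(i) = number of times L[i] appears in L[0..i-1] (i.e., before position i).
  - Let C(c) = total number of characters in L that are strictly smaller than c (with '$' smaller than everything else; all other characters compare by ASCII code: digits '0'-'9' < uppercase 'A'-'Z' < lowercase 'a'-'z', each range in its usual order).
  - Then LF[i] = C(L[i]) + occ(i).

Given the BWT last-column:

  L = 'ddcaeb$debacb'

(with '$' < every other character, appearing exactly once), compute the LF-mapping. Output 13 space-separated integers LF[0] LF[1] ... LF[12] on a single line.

Char counts: '$':1, 'a':2, 'b':3, 'c':2, 'd':3, 'e':2
C (first-col start): C('$')=0, C('a')=1, C('b')=3, C('c')=6, C('d')=8, C('e')=11
L[0]='d': occ=0, LF[0]=C('d')+0=8+0=8
L[1]='d': occ=1, LF[1]=C('d')+1=8+1=9
L[2]='c': occ=0, LF[2]=C('c')+0=6+0=6
L[3]='a': occ=0, LF[3]=C('a')+0=1+0=1
L[4]='e': occ=0, LF[4]=C('e')+0=11+0=11
L[5]='b': occ=0, LF[5]=C('b')+0=3+0=3
L[6]='$': occ=0, LF[6]=C('$')+0=0+0=0
L[7]='d': occ=2, LF[7]=C('d')+2=8+2=10
L[8]='e': occ=1, LF[8]=C('e')+1=11+1=12
L[9]='b': occ=1, LF[9]=C('b')+1=3+1=4
L[10]='a': occ=1, LF[10]=C('a')+1=1+1=2
L[11]='c': occ=1, LF[11]=C('c')+1=6+1=7
L[12]='b': occ=2, LF[12]=C('b')+2=3+2=5

Answer: 8 9 6 1 11 3 0 10 12 4 2 7 5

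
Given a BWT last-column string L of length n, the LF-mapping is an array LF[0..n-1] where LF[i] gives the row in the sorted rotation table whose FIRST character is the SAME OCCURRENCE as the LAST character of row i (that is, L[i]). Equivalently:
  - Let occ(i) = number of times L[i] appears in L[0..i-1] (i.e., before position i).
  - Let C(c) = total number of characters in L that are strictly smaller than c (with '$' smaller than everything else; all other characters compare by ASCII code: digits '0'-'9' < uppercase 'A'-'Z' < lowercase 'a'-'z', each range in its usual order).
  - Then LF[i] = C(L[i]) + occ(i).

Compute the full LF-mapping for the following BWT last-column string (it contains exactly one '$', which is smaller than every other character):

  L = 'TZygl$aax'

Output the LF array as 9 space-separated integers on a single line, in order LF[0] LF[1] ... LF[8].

Answer: 1 2 8 5 6 0 3 4 7

Derivation:
Char counts: '$':1, 'T':1, 'Z':1, 'a':2, 'g':1, 'l':1, 'x':1, 'y':1
C (first-col start): C('$')=0, C('T')=1, C('Z')=2, C('a')=3, C('g')=5, C('l')=6, C('x')=7, C('y')=8
L[0]='T': occ=0, LF[0]=C('T')+0=1+0=1
L[1]='Z': occ=0, LF[1]=C('Z')+0=2+0=2
L[2]='y': occ=0, LF[2]=C('y')+0=8+0=8
L[3]='g': occ=0, LF[3]=C('g')+0=5+0=5
L[4]='l': occ=0, LF[4]=C('l')+0=6+0=6
L[5]='$': occ=0, LF[5]=C('$')+0=0+0=0
L[6]='a': occ=0, LF[6]=C('a')+0=3+0=3
L[7]='a': occ=1, LF[7]=C('a')+1=3+1=4
L[8]='x': occ=0, LF[8]=C('x')+0=7+0=7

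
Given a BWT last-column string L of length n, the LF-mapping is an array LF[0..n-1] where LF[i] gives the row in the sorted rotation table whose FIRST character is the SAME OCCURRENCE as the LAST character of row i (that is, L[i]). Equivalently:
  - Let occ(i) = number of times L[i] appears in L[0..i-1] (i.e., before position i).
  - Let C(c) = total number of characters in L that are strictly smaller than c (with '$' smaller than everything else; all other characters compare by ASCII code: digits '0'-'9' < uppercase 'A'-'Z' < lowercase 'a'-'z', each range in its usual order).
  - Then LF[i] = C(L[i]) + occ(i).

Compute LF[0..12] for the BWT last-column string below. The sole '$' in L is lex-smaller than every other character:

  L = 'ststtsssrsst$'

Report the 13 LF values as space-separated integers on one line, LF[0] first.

Char counts: '$':1, 'r':1, 's':7, 't':4
C (first-col start): C('$')=0, C('r')=1, C('s')=2, C('t')=9
L[0]='s': occ=0, LF[0]=C('s')+0=2+0=2
L[1]='t': occ=0, LF[1]=C('t')+0=9+0=9
L[2]='s': occ=1, LF[2]=C('s')+1=2+1=3
L[3]='t': occ=1, LF[3]=C('t')+1=9+1=10
L[4]='t': occ=2, LF[4]=C('t')+2=9+2=11
L[5]='s': occ=2, LF[5]=C('s')+2=2+2=4
L[6]='s': occ=3, LF[6]=C('s')+3=2+3=5
L[7]='s': occ=4, LF[7]=C('s')+4=2+4=6
L[8]='r': occ=0, LF[8]=C('r')+0=1+0=1
L[9]='s': occ=5, LF[9]=C('s')+5=2+5=7
L[10]='s': occ=6, LF[10]=C('s')+6=2+6=8
L[11]='t': occ=3, LF[11]=C('t')+3=9+3=12
L[12]='$': occ=0, LF[12]=C('$')+0=0+0=0

Answer: 2 9 3 10 11 4 5 6 1 7 8 12 0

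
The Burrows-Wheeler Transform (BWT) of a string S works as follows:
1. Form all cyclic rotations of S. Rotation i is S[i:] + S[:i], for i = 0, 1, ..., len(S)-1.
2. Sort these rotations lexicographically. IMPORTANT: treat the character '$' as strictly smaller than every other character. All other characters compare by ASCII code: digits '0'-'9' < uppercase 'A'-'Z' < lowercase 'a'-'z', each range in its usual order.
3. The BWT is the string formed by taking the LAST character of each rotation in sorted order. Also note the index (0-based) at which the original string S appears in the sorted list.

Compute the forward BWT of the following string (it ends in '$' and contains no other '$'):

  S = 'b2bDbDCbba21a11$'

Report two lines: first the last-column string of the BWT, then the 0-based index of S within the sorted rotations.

Answer: 11a2abDbb1b$D2bC
11

Derivation:
All 16 rotations (rotation i = S[i:]+S[:i]):
  rot[0] = b2bDbDCbba21a11$
  rot[1] = 2bDbDCbba21a11$b
  rot[2] = bDbDCbba21a11$b2
  rot[3] = DbDCbba21a11$b2b
  rot[4] = bDCbba21a11$b2bD
  rot[5] = DCbba21a11$b2bDb
  rot[6] = Cbba21a11$b2bDbD
  rot[7] = bba21a11$b2bDbDC
  rot[8] = ba21a11$b2bDbDCb
  rot[9] = a21a11$b2bDbDCbb
  rot[10] = 21a11$b2bDbDCbba
  rot[11] = 1a11$b2bDbDCbba2
  rot[12] = a11$b2bDbDCbba21
  rot[13] = 11$b2bDbDCbba21a
  rot[14] = 1$b2bDbDCbba21a1
  rot[15] = $b2bDbDCbba21a11
Sorted (with $ < everything):
  sorted[0] = $b2bDbDCbba21a11  (last char: '1')
  sorted[1] = 1$b2bDbDCbba21a1  (last char: '1')
  sorted[2] = 11$b2bDbDCbba21a  (last char: 'a')
  sorted[3] = 1a11$b2bDbDCbba2  (last char: '2')
  sorted[4] = 21a11$b2bDbDCbba  (last char: 'a')
  sorted[5] = 2bDbDCbba21a11$b  (last char: 'b')
  sorted[6] = Cbba21a11$b2bDbD  (last char: 'D')
  sorted[7] = DCbba21a11$b2bDb  (last char: 'b')
  sorted[8] = DbDCbba21a11$b2b  (last char: 'b')
  sorted[9] = a11$b2bDbDCbba21  (last char: '1')
  sorted[10] = a21a11$b2bDbDCbb  (last char: 'b')
  sorted[11] = b2bDbDCbba21a11$  (last char: '$')
  sorted[12] = bDCbba21a11$b2bD  (last char: 'D')
  sorted[13] = bDbDCbba21a11$b2  (last char: '2')
  sorted[14] = ba21a11$b2bDbDCb  (last char: 'b')
  sorted[15] = bba21a11$b2bDbDC  (last char: 'C')
Last column: 11a2abDbb1b$D2bC
Original string S is at sorted index 11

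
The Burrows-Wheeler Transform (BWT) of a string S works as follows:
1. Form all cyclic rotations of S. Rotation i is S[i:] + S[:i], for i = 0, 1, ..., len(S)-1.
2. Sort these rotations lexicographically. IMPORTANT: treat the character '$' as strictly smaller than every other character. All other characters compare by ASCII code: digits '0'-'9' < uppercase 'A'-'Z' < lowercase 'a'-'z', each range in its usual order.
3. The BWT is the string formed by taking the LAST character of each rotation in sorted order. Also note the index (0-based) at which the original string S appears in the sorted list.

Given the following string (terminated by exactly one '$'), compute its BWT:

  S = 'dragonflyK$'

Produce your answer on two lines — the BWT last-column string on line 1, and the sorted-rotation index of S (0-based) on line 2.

All 11 rotations (rotation i = S[i:]+S[:i]):
  rot[0] = dragonflyK$
  rot[1] = ragonflyK$d
  rot[2] = agonflyK$dr
  rot[3] = gonflyK$dra
  rot[4] = onflyK$drag
  rot[5] = nflyK$drago
  rot[6] = flyK$dragon
  rot[7] = lyK$dragonf
  rot[8] = yK$dragonfl
  rot[9] = K$dragonfly
  rot[10] = $dragonflyK
Sorted (with $ < everything):
  sorted[0] = $dragonflyK  (last char: 'K')
  sorted[1] = K$dragonfly  (last char: 'y')
  sorted[2] = agonflyK$dr  (last char: 'r')
  sorted[3] = dragonflyK$  (last char: '$')
  sorted[4] = flyK$dragon  (last char: 'n')
  sorted[5] = gonflyK$dra  (last char: 'a')
  sorted[6] = lyK$dragonf  (last char: 'f')
  sorted[7] = nflyK$drago  (last char: 'o')
  sorted[8] = onflyK$drag  (last char: 'g')
  sorted[9] = ragonflyK$d  (last char: 'd')
  sorted[10] = yK$dragonfl  (last char: 'l')
Last column: Kyr$nafogdl
Original string S is at sorted index 3

Answer: Kyr$nafogdl
3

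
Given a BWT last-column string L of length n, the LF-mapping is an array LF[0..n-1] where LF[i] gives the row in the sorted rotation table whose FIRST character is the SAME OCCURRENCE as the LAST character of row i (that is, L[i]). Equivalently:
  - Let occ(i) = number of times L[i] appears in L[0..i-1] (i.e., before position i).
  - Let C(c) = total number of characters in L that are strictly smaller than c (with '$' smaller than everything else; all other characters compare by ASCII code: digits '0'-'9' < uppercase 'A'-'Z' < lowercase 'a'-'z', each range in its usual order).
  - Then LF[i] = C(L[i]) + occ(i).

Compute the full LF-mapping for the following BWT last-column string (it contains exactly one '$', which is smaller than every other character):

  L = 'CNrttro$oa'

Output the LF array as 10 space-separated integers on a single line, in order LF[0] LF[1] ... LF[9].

Answer: 1 2 6 8 9 7 4 0 5 3

Derivation:
Char counts: '$':1, 'C':1, 'N':1, 'a':1, 'o':2, 'r':2, 't':2
C (first-col start): C('$')=0, C('C')=1, C('N')=2, C('a')=3, C('o')=4, C('r')=6, C('t')=8
L[0]='C': occ=0, LF[0]=C('C')+0=1+0=1
L[1]='N': occ=0, LF[1]=C('N')+0=2+0=2
L[2]='r': occ=0, LF[2]=C('r')+0=6+0=6
L[3]='t': occ=0, LF[3]=C('t')+0=8+0=8
L[4]='t': occ=1, LF[4]=C('t')+1=8+1=9
L[5]='r': occ=1, LF[5]=C('r')+1=6+1=7
L[6]='o': occ=0, LF[6]=C('o')+0=4+0=4
L[7]='$': occ=0, LF[7]=C('$')+0=0+0=0
L[8]='o': occ=1, LF[8]=C('o')+1=4+1=5
L[9]='a': occ=0, LF[9]=C('a')+0=3+0=3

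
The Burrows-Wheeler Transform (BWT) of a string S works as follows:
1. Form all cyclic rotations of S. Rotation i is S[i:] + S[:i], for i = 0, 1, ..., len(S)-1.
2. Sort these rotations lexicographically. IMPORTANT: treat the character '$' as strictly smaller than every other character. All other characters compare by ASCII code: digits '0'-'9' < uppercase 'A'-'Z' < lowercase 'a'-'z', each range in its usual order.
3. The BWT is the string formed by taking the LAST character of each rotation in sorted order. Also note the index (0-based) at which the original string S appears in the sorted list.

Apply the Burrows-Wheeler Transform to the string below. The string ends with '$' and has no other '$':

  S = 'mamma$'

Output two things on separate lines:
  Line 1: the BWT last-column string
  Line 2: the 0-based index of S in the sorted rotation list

All 6 rotations (rotation i = S[i:]+S[:i]):
  rot[0] = mamma$
  rot[1] = amma$m
  rot[2] = mma$ma
  rot[3] = ma$mam
  rot[4] = a$mamm
  rot[5] = $mamma
Sorted (with $ < everything):
  sorted[0] = $mamma  (last char: 'a')
  sorted[1] = a$mamm  (last char: 'm')
  sorted[2] = amma$m  (last char: 'm')
  sorted[3] = ma$mam  (last char: 'm')
  sorted[4] = mamma$  (last char: '$')
  sorted[5] = mma$ma  (last char: 'a')
Last column: ammm$a
Original string S is at sorted index 4

Answer: ammm$a
4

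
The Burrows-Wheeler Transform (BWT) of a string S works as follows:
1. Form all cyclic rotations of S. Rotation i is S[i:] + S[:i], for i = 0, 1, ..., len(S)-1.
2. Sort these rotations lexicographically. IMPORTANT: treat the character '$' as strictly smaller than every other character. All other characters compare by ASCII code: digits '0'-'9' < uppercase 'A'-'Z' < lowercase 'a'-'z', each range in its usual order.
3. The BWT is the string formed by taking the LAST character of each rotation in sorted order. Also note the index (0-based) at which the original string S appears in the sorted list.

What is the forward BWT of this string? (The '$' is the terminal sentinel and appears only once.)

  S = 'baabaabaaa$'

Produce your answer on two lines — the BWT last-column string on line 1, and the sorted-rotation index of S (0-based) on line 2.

All 11 rotations (rotation i = S[i:]+S[:i]):
  rot[0] = baabaabaaa$
  rot[1] = aabaabaaa$b
  rot[2] = abaabaaa$ba
  rot[3] = baabaaa$baa
  rot[4] = aabaaa$baab
  rot[5] = abaaa$baaba
  rot[6] = baaa$baabaa
  rot[7] = aaa$baabaab
  rot[8] = aa$baabaaba
  rot[9] = a$baabaabaa
  rot[10] = $baabaabaaa
Sorted (with $ < everything):
  sorted[0] = $baabaabaaa  (last char: 'a')
  sorted[1] = a$baabaabaa  (last char: 'a')
  sorted[2] = aa$baabaaba  (last char: 'a')
  sorted[3] = aaa$baabaab  (last char: 'b')
  sorted[4] = aabaaa$baab  (last char: 'b')
  sorted[5] = aabaabaaa$b  (last char: 'b')
  sorted[6] = abaaa$baaba  (last char: 'a')
  sorted[7] = abaabaaa$ba  (last char: 'a')
  sorted[8] = baaa$baabaa  (last char: 'a')
  sorted[9] = baabaaa$baa  (last char: 'a')
  sorted[10] = baabaabaaa$  (last char: '$')
Last column: aaabbbaaaa$
Original string S is at sorted index 10

Answer: aaabbbaaaa$
10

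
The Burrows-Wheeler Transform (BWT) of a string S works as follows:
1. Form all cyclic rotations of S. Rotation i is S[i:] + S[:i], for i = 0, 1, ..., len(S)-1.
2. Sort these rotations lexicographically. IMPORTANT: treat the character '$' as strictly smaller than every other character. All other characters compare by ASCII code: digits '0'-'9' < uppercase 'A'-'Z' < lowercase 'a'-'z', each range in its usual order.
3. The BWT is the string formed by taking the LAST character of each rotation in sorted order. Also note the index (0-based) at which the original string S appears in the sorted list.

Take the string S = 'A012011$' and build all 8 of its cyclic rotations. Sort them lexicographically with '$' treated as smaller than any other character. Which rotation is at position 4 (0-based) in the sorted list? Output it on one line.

All 8 rotations (rotation i = S[i:]+S[:i]):
  rot[0] = A012011$
  rot[1] = 012011$A
  rot[2] = 12011$A0
  rot[3] = 2011$A01
  rot[4] = 011$A012
  rot[5] = 11$A0120
  rot[6] = 1$A01201
  rot[7] = $A012011
Sorted (with $ < everything):
  sorted[0] = $A012011
  sorted[1] = 011$A012
  sorted[2] = 012011$A
  sorted[3] = 1$A01201
  sorted[4] = 11$A0120
  sorted[5] = 12011$A0
  sorted[6] = 2011$A01
  sorted[7] = A012011$
sorted[4] = 11$A0120

Answer: 11$A0120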